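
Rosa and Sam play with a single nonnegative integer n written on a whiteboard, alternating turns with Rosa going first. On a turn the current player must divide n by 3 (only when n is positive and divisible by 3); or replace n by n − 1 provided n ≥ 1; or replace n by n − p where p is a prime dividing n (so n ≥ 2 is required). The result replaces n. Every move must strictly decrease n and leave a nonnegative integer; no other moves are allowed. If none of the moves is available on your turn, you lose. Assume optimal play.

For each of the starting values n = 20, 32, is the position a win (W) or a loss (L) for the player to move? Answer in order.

20: W, 32: L

Label each position W (a win for the player to move) or L (a loss). A position with no legal move is L; any other position is W exactly when some move reaches an L, and L when every move reaches a W.
n=0: no move → L
n=1: can move to 0, which is L ⇒ W
n=2: can move to 0, which is L ⇒ W
n=3: can move to 0, which is L ⇒ W
n=4: moves to 2(W), 3(W); every one is W ⇒ L
n=5: can move to 0, which is L ⇒ W
n=6: can move to 4, which is L ⇒ W
n=7: can move to 0, which is L ⇒ W
n=8: moves to 6(W), 7(W); every one is W ⇒ L
n=9: can move to 8, which is L ⇒ W
n=10: can move to 8, which is L ⇒ W
n=11: can move to 0, which is L ⇒ W
n=12: can move to 4, which is L ⇒ W
n=13: can move to 0, which is L ⇒ W
n=14: moves to 7(W), 12(W), 13(W); every one is W ⇒ L
n=15: can move to 14, which is L ⇒ W
n=16: can move to 14, which is L ⇒ W
n=17: can move to 0, which is L ⇒ W
n=18: moves to 6(W), 15(W), 16(W), 17(W); every one is W ⇒ L
n=19: can move to 0, which is L ⇒ W
n=20: can move to 18, which is L ⇒ W
n=21: can move to 14, which is L ⇒ W
n=22: moves to 11(W), 20(W), 21(W); every one is W ⇒ L
n=23: can move to 0, which is L ⇒ W
n=24: can move to 8, which is L ⇒ W
n=25: moves to 20(W), 24(W); every one is W ⇒ L
n=26: can move to 25, which is L ⇒ W
n=27: moves to 9(W), 24(W), 26(W); every one is W ⇒ L
n=28: can move to 27, which is L ⇒ W
n=29: can move to 0, which is L ⇒ W
n=30: can move to 25, which is L ⇒ W
n=31: can move to 0, which is L ⇒ W
n=32: moves to 30(W), 31(W); every one is W ⇒ L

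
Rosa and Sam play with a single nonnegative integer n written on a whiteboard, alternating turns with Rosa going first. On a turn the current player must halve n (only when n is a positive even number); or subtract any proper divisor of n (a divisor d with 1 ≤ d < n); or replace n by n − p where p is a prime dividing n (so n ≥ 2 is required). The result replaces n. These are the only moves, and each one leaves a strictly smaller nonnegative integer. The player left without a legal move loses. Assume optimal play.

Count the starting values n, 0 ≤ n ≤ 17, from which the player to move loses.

5

Label each position W (a win for the player to move) or L (a loss). A position with no legal move is L; any other position is W exactly when some move reaches an L, and L when every move reaches a W.
n=0: no move → L
n=1: no move → L
n=2: reaches L-position 0 → W
n=3: reaches L-position 0 → W
n=4: only reaches 2(W), 3(W), all W → L
n=5: reaches L-position 0 → W
n=6: reaches L-position 4 → W
n=7: reaches L-position 0 → W
n=8: reaches L-position 4 → W
n=9: only reaches 6(W), 8(W), all W → L
n=10: reaches L-position 9 → W
n=11: reaches L-position 0 → W
n=12: reaches L-position 9 → W
n=13: reaches L-position 0 → W
n=14: only reaches 7(W), 12(W), 13(W), all W → L
n=15: reaches L-position 14 → W
n=16: reaches L-position 14 → W
n=17: reaches L-position 0 → W
L entries with 0 ≤ n ≤ 17: n = 0, 1, 4, 9, 14; that makes 5.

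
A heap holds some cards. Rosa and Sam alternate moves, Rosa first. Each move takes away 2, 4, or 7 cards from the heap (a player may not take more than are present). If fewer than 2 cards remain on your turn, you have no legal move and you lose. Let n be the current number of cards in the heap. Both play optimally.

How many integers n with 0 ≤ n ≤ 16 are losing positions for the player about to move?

Positions with no move are L. A position that does have a move is losing for the player to move precisely when every available move leads to a winning position for the opponent. Fill in the labels:
n=0: no move → L
n=1: no move → L
n=2: reaches L-position 0 → W
n=3: reaches L-position 1 → W
n=4: reaches L-position 0 → W
n=5: reaches L-position 1 → W
n=6: only reaches 4(W), 2(W), all W → L
n=7: reaches L-position 0 → W
n=8: reaches L-position 6 → W
n=9: only reaches 7(W), 5(W), 2(W), all W → L
n=10: reaches L-position 6 → W
n=11: reaches L-position 9 → W
n=12: only reaches 10(W), 8(W), 5(W), all W → L
n=13: reaches L-position 9 → W
n=14: reaches L-position 12 → W
n=15: only reaches 13(W), 11(W), 8(W), all W → L
n=16: reaches L-position 12 → W
L entries with 0 ≤ n ≤ 16: n = 0, 1, 6, 9, 12, 15; that makes 6.

6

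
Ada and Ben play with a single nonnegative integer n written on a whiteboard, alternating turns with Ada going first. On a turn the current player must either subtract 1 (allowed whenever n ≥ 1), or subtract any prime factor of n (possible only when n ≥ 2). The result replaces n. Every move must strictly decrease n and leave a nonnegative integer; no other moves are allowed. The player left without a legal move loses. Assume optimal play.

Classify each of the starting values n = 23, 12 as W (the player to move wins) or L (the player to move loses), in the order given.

Work bottom-up. With no move the player to move loses. Otherwise the position is W if at least one move leads to an L position for the opponent, and L if every move leads to a W.
n=0: no move → L
n=1: reaches L-position 0 → W
n=2: reaches L-position 0 → W
n=3: reaches L-position 0 → W
n=4: only reaches 2(W), 3(W), all W → L
n=5: reaches L-position 0 → W
n=6: reaches L-position 4 → W
n=7: reaches L-position 0 → W
n=8: only reaches 6(W), 7(W), all W → L
n=9: reaches L-position 8 → W
n=10: reaches L-position 8 → W
n=11: reaches L-position 0 → W
n=12: only reaches 9(W), 10(W), 11(W), all W → L
n=13: reaches L-position 0 → W
n=14: reaches L-position 12 → W
n=15: reaches L-position 12 → W
n=16: only reaches 14(W), 15(W), all W → L
n=17: reaches L-position 0 → W
n=18: reaches L-position 16 → W
n=19: reaches L-position 0 → W
n=20: only reaches 15(W), 18(W), 19(W), all W → L
n=21: reaches L-position 20 → W
n=22: reaches L-position 20 → W
n=23: reaches L-position 0 → W

23: W, 12: L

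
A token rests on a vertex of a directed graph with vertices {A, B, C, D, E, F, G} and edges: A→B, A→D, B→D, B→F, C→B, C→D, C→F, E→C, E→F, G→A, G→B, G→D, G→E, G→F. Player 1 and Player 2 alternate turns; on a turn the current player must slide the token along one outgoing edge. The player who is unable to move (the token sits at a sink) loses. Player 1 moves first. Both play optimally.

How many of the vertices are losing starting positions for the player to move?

2

Positions with no move are L. A position that does have a move is losing for the player to move precisely when every available move leads to a winning position for the opponent. Fill in the labels:
Every edge goes from a vertex to one that appears earlier in the order D, F, B, C, A, E, G, so processing vertices in that order labels each vertex after all of its successors.
D: no outgoing edge → L
F: no outgoing edge → L
B: W (go to F, an L position)
C: W (go to F, an L position)
A: W (go to D, an L position)
E: W (go to F, an L position)
G: W (go to F, an L position)
The L vertices are D, F; that is 2 in all.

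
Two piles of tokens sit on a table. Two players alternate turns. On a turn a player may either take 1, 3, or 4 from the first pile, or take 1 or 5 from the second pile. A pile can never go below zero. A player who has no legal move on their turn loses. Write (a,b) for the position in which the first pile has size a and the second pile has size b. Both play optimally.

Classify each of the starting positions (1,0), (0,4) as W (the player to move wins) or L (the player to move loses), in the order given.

(1,0): W, (0,4): L

Classify positions by backward induction: terminal positions (no move available) are L. From any other position, the mover wins iff some move reaches an L.
No move ever increases a pile, so every position that can arise here has a ≤ 1 and b ≤ 4; it is enough to label the cells with 0 ≤ a ≤ 1 and 0 ≤ b ≤ 4.
Every move lowers a or b (never raises either), so fill the grid row by row in increasing a, and left to right within a row: each cell's successors are then already labelled.
      b=0  b=1  b=2  b=3  b=4
a=0:    L    W    L    W    L
a=1:    W    L    W    L    W
Cells with no legal move (terminal, hence L): (0,0).
The remaining L cells, each justified by listing all of its moves:
(0,2): →(0,1)(W) only, which is W, so L
(0,4): →(0,3)(W) only, which is W, so L
(1,1): →(0,1)(W), (1,0)(W) — all W, so L
(1,3): →(0,3)(W), (1,2)(W) — all W, so L
Every other cell has at least one move into one of the L cells above, so it is W.
(1,0): the move to (0,0) reaches an L cell, so W
(0,4): one of the L cells justified above, so L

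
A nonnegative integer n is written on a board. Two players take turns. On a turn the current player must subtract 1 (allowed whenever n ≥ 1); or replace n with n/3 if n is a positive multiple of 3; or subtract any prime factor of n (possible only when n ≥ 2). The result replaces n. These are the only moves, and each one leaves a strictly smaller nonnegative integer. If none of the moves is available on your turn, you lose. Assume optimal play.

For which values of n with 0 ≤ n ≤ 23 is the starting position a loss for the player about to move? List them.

Compute win/loss labels from the base case upward. A position with no move is L. Any other position is W if it can reach an L in one move, else L.
n=0: no move → L
n=1: can move to 0, which is L ⇒ W
n=2: can move to 0, which is L ⇒ W
n=3: can move to 0, which is L ⇒ W
n=4: moves to 2(W), 3(W); every one is W ⇒ L
n=5: can move to 0, which is L ⇒ W
n=6: can move to 4, which is L ⇒ W
n=7: can move to 0, which is L ⇒ W
n=8: moves to 6(W), 7(W); every one is W ⇒ L
n=9: can move to 8, which is L ⇒ W
n=10: can move to 8, which is L ⇒ W
n=11: can move to 0, which is L ⇒ W
n=12: can move to 4, which is L ⇒ W
n=13: can move to 0, which is L ⇒ W
n=14: moves to 7(W), 12(W), 13(W); every one is W ⇒ L
n=15: can move to 14, which is L ⇒ W
n=16: can move to 14, which is L ⇒ W
n=17: can move to 0, which is L ⇒ W
n=18: moves to 6(W), 15(W), 16(W), 17(W); every one is W ⇒ L
n=19: can move to 0, which is L ⇒ W
n=20: can move to 18, which is L ⇒ W
n=21: can move to 14, which is L ⇒ W
n=22: moves to 11(W), 20(W), 21(W); every one is W ⇒ L
n=23: can move to 0, which is L ⇒ W
The losing starting values of n are exactly the entries labelled L in this table (6 of them).

0, 4, 8, 14, 18, 22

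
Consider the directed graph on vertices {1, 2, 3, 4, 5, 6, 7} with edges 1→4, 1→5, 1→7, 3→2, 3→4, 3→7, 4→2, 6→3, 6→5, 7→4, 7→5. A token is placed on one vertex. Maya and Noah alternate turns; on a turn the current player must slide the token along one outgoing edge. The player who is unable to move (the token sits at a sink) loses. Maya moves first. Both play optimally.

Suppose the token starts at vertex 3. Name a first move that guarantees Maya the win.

Move to 2.

Label each position W (a win for the player to move) or L (a loss). A position with no legal move is L; any other position is W exactly when some move reaches an L, and L when every move reaches a W.
Every edge goes from a vertex to one that appears earlier in the order 2, 5, 4, 7, 3, 6, 1, so processing vertices in that order labels each vertex after all of its successors.
2: no outgoing edge → L
5: no outgoing edge → L
4: →2(L), so W
7: →5(L), so W
3: →2(L), so W
6: →5(L), so W
1: →5(L), so W
From 3, the L positions reachable in one move are: 2.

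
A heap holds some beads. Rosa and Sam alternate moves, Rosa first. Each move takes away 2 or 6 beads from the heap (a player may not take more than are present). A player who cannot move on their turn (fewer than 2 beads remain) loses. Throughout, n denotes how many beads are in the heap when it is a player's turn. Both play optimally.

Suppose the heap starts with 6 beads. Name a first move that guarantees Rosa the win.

Classify positions by backward induction: terminal positions (no move available) are L. From any other position, the mover wins iff some move reaches an L.
n=0: no move → L
n=1: no move → L
n=2: can move to 0, which is L ⇒ W
n=3: can move to 1, which is L ⇒ W
n=4: the only move is to 2(W), a W ⇒ L
n=5: the only move is to 3(W), a W ⇒ L
n=6: can move to 4, which is L ⇒ W
From 6, the L positions reachable in one move are: 4, 0. Any move reaching one of these is winning.

Remove 2, leaving 4.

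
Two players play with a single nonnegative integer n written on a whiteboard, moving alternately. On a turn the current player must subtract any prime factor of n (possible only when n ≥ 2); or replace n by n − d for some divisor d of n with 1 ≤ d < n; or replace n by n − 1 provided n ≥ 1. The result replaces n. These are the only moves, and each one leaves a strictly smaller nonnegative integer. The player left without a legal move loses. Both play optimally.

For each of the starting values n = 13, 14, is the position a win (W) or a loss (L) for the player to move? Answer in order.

Work bottom-up. With no move the player to move loses. Otherwise the position is W if at least one move leads to an L position for the opponent, and L if every move leads to a W.
n=0: no move → L
n=1: reaches L-position 0 → W
n=2: reaches L-position 0 → W
n=3: reaches L-position 0 → W
n=4: only reaches 2(W), 3(W), all W → L
n=5: reaches L-position 0 → W
n=6: reaches L-position 4 → W
n=7: reaches L-position 0 → W
n=8: reaches L-position 4 → W
n=9: only reaches 6(W), 8(W), all W → L
n=10: reaches L-position 9 → W
n=11: reaches L-position 0 → W
n=12: reaches L-position 9 → W
n=13: reaches L-position 0 → W
n=14: only reaches 7(W), 12(W), 13(W), all W → L

13: W, 14: L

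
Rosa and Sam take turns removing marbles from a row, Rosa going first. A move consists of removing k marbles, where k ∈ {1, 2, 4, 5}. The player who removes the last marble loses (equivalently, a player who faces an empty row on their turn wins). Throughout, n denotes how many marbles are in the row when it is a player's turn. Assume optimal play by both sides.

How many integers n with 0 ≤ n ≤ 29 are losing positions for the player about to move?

Compute win/loss labels from the base case upward. A position with no move is W. Any other position is W if it can reach an L in one move, else L.
n=0: no move; the opponent has just taken the last marble and therefore loses → W
n=1: L (sole option 0(W) is W)
n=2: W (go to 1, an L position)
n=3: W (go to 1, an L position)
n=4: L (options 3(W), 2(W), 0(W) are all W)
n=5: W (go to 4, an L position)
n=6: W (go to 4, an L position)
n=7: L (options 6(W), 5(W), 3(W), 2(W) are all W)
n=8: W (go to 7, an L position)
n=9: W (go to 7, an L position)
n=10: L (options 9(W), 8(W), 6(W), 5(W) are all W)
n=11: W (go to 10, an L position)
n=12: W (go to 10, an L position)
n=13: L (options 12(W), 11(W), 9(W), 8(W) are all W)
n=14: W (go to 13, an L position)
n=15: W (go to 13, an L position)
n=16: L (options 15(W), 14(W), 12(W), 11(W) are all W)
n=17: W (go to 16, an L position)
n=18: W (go to 16, an L position)
n=19: L (options 18(W), 17(W), 15(W), 14(W) are all W)
n=20: W (go to 19, an L position)
n=21: W (go to 19, an L position)
n=22: L (options 21(W), 20(W), 18(W), 17(W) are all W)
n=23: W (go to 22, an L position)
n=24: W (go to 22, an L position)
n=25: L (options 24(W), 23(W), 21(W), 20(W) are all W)
n=26: W (go to 25, an L position)
n=27: W (go to 25, an L position)
n=28: L (options 27(W), 26(W), 24(W), 23(W) are all W)
n=29: W (go to 28, an L position)
L entries with 0 ≤ n ≤ 29: n = 1, 4, 7, 10, 13, 16, 19, 22, 25, 28; that makes 10.

10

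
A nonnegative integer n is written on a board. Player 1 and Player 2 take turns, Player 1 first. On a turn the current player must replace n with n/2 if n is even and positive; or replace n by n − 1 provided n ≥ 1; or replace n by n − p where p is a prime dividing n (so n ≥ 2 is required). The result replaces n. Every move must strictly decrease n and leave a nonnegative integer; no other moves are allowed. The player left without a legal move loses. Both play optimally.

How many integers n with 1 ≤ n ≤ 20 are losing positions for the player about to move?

Positions with no move are L. A position that does have a move is losing for the player to move precisely when every available move leads to a winning position for the opponent. Fill in the labels:
n=0: no move → L
n=1: can move to 0, which is L ⇒ W
n=2: can move to 0, which is L ⇒ W
n=3: can move to 0, which is L ⇒ W
n=4: moves to 2(W), 3(W); every one is W ⇒ L
n=5: can move to 0, which is L ⇒ W
n=6: can move to 4, which is L ⇒ W
n=7: can move to 0, which is L ⇒ W
n=8: can move to 4, which is L ⇒ W
n=9: moves to 6(W), 8(W); every one is W ⇒ L
n=10: can move to 9, which is L ⇒ W
n=11: can move to 0, which is L ⇒ W
n=12: can move to 9, which is L ⇒ W
n=13: can move to 0, which is L ⇒ W
n=14: moves to 7(W), 12(W), 13(W); every one is W ⇒ L
n=15: can move to 14, which is L ⇒ W
n=16: can move to 14, which is L ⇒ W
n=17: can move to 0, which is L ⇒ W
n=18: can move to 9, which is L ⇒ W
n=19: can move to 0, which is L ⇒ W
n=20: moves to 10(W), 15(W), 18(W), 19(W); every one is W ⇒ L
L entries with 1 ≤ n ≤ 20 (n=0 is outside the asked range and is not counted): n = 4, 9, 14, 20; that makes 4.

4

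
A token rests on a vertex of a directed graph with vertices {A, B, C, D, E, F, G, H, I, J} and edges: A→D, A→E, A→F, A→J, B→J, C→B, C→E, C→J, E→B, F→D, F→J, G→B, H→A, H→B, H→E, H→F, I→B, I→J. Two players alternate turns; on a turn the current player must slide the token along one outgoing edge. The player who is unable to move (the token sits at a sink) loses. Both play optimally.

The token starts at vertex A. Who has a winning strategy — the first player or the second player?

Label each position W (a win for the player to move) or L (a loss). A position with no legal move is L; any other position is W exactly when some move reaches an L, and L when every move reaches a W.
Every edge goes from a vertex to one that appears earlier in the order J, D, F, B, I, E, A, H, C, G, so processing vertices in that order labels each vertex after all of its successors.
J: no outgoing edge → L
D: no outgoing edge → L
F: reaches L-position D → W
B: reaches L-position J → W
I: reaches L-position J → W
E: only reaches B(W), which is W → L
A: reaches L-position E → W
H: reaches L-position E → W
C: reaches L-position E → W
G: only reaches B(W), which is W → L
The starting position A is W: the player to move should move to E, handing over an L position.

The first player wins.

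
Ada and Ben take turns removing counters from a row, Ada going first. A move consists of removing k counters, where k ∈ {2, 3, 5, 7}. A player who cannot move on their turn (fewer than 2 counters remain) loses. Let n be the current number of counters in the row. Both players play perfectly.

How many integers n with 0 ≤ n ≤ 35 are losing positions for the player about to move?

8

Positions with no move are L. A position that does have a move is losing for the player to move precisely when every available move leads to a winning position for the opponent. Fill in the labels:
n=0: no move → L
n=1: no move → L
n=2: can move to 0, which is L ⇒ W
n=3: can move to 1, which is L ⇒ W
n=4: can move to 1, which is L ⇒ W
n=5: can move to 0, which is L ⇒ W
n=6: can move to 1, which is L ⇒ W
n=7: can move to 0, which is L ⇒ W
n=8: can move to 1, which is L ⇒ W
n=9: moves to 7(W), 6(W), 4(W), 2(W); every one is W ⇒ L
n=10: moves to 8(W), 7(W), 5(W), 3(W); every one is W ⇒ L
n=11: can move to 9, which is L ⇒ W
n=12: can move to 10, which is L ⇒ W
n=13: can move to 10, which is L ⇒ W
n=14: can move to 9, which is L ⇒ W
n=15: can move to 10, which is L ⇒ W
n=16: can move to 9, which is L ⇒ W
n=17: can move to 10, which is L ⇒ W
n=18: moves to 16(W), 15(W), 13(W), 11(W); every one is W ⇒ L
n=19: moves to 17(W), 16(W), 14(W), 12(W); every one is W ⇒ L
n=20: can move to 18, which is L ⇒ W
n=21: can move to 19, which is L ⇒ W
n=22: can move to 19, which is L ⇒ W
n=23: can move to 18, which is L ⇒ W
n=24: can move to 19, which is L ⇒ W
n=25: can move to 18, which is L ⇒ W
n=26: can move to 19, which is L ⇒ W
n=27: moves to 25(W), 24(W), 22(W), 20(W); every one is W ⇒ L
n=28: moves to 26(W), 25(W), 23(W), 21(W); every one is W ⇒ L
n=29: can move to 27, which is L ⇒ W
n=30: can move to 28, which is L ⇒ W
n=31: can move to 28, which is L ⇒ W
n=32: can move to 27, which is L ⇒ W
n=33: can move to 28, which is L ⇒ W
n=34: can move to 27, which is L ⇒ W
n=35: can move to 28, which is L ⇒ W
L entries with 0 ≤ n ≤ 35: n = 0, 1, 9, 10, 18, 19, 27, 28; that makes 8.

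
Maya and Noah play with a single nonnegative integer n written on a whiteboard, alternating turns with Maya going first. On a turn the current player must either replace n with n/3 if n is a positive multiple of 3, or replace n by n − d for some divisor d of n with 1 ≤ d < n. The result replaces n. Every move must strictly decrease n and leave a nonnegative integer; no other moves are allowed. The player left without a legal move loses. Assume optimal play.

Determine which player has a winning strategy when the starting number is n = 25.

Noah wins.

Use the standard recursion: the mover loses at a terminal position; elsewhere, the mover wins exactly when some move hands the opponent an L position.
n=0: no move → L
n=1: no move → L
n=2: →1(L), so W
n=3: →1(L), so W
n=4: →2(W), 3(W) — all W, so L
n=5: →4(L), so W
n=6: →4(L), so W
n=7: →6(W) only, which is W, so L
n=8: →4(L), so W
n=9: →3(W), 6(W), 8(W) — all W, so L
n=10: →9(L), so W
n=11: →10(W) only, which is W, so L
n=12: →4(L), so W
n=13: →12(W) only, which is W, so L
n=14: →7(L), so W
n=15: →5(W), 10(W), 12(W), 14(W) — all W, so L
n=16: →15(L), so W
n=17: →16(W) only, which is W, so L
n=18: →9(L), so W
n=19: →18(W) only, which is W, so L
n=20: →15(L), so W
n=21: →7(L), so W
n=22: →11(L), so W
n=23: →22(W) only, which is W, so L
n=24: →23(L), so W
n=25: →20(W), 24(W) — all W, so L
The starting position 25 is L: whatever Maya does, the opponent receives a W position.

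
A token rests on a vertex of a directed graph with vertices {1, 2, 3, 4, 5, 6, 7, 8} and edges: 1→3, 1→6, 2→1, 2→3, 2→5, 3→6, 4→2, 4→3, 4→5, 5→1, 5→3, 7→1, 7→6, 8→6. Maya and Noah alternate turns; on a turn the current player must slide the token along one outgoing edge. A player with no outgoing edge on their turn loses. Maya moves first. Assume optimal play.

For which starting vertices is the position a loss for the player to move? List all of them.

5, 6

Use the standard recursion: the mover loses at a terminal position; elsewhere, the mover wins exactly when some move hands the opponent an L position.
Every edge goes from a vertex to one that appears earlier in the order 6, 3, 1, 5, 2, 4, 8, 7, so processing vertices in that order labels each vertex after all of its successors.
6: no outgoing edge → L
3: →6(L), so W
1: →6(L), so W
5: →1(W), 3(W) — all W, so L
2: →5(L), so W
4: →5(L), so W
8: →6(L), so W
7: →6(L), so W
Reading off the rows marked L gives the requested list; there are 2 such vertices.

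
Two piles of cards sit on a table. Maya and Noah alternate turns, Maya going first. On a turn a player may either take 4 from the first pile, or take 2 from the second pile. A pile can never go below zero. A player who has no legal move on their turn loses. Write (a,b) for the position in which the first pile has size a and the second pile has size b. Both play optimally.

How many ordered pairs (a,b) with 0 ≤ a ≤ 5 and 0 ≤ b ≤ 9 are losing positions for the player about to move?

Label each position W (a win for the player to move) or L (a loss). A position with no legal move is L; any other position is W exactly when some move reaches an L, and L when every move reaches a W.
Every move lowers a or b (never raises either), so fill the grid row by row in increasing a, and left to right within a row: each cell's successors are then already labelled.
      b=0  b=1  b=2  b=3  b=4  b=5  b=6  b=7  b=8  b=9
a=0:    L    L    W    W    L    L    W    W    L    L
a=1:    L    L    W    W    L    L    W    W    L    L
a=2:    L    L    W    W    L    L    W    W    L    L
a=3:    L    L    W    W    L    L    W    W    L    L
a=4:    W    W    L    L    W    W    L    L    W    W
a=5:    W    W    L    L    W    W    L    L    W    W
Cells with no legal move (terminal, hence L): (0,0), (0,1), (1,0), (1,1), (2,0), (2,1), (3,0), (3,1).
The remaining L cells, each justified by listing all of its moves:
(0,4): only reaches (0,2)(W), which is W → L
(0,5): only reaches (0,3)(W), which is W → L
(0,8): only reaches (0,6)(W), which is W → L
(0,9): only reaches (0,7)(W), which is W → L
(1,4): only reaches (1,2)(W), which is W → L
(1,5): only reaches (1,3)(W), which is W → L
(1,8): only reaches (1,6)(W), which is W → L
(1,9): only reaches (1,7)(W), which is W → L
(2,4): only reaches (2,2)(W), which is W → L
(2,5): only reaches (2,3)(W), which is W → L
(2,8): only reaches (2,6)(W), which is W → L
(2,9): only reaches (2,7)(W), which is W → L
(3,4): only reaches (3,2)(W), which is W → L
(3,5): only reaches (3,3)(W), which is W → L
(3,8): only reaches (3,6)(W), which is W → L
(3,9): only reaches (3,7)(W), which is W → L
(4,2): only reaches (0,2)(W), (4,0)(W), all W → L
(4,3): only reaches (0,3)(W), (4,1)(W), all W → L
(4,6): only reaches (0,6)(W), (4,4)(W), all W → L
(4,7): only reaches (0,7)(W), (4,5)(W), all W → L
(5,2): only reaches (1,2)(W), (5,0)(W), all W → L
(5,3): only reaches (1,3)(W), (5,1)(W), all W → L
(5,6): only reaches (1,6)(W), (5,4)(W), all W → L
(5,7): only reaches (1,7)(W), (5,5)(W), all W → L
Every other cell has at least one move into one of the L cells above, so it is W.
L cells per row: a=0: 6, a=1: 6, a=2: 6, a=3: 6, a=4: 4, a=5: 4; total 32.

32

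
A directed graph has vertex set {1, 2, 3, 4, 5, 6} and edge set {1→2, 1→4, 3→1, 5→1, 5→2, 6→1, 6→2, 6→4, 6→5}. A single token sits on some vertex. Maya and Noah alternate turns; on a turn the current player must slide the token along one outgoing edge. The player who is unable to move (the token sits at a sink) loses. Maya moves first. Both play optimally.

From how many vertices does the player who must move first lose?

3

Work bottom-up. With no move the player to move loses. Otherwise the position is W if at least one move leads to an L position for the opponent, and L if every move leads to a W.
Every edge goes from a vertex to one that appears earlier in the order 2, 4, 1, 5, 6, 3, so processing vertices in that order labels each vertex after all of its successors.
2: no outgoing edge → L
4: no outgoing edge → L
1: reaches L-position 4 → W
5: reaches L-position 2 → W
6: reaches L-position 4 → W
3: only reaches 1(W), which is W → L
The L vertices are 2, 3, 4; that is 3 in all.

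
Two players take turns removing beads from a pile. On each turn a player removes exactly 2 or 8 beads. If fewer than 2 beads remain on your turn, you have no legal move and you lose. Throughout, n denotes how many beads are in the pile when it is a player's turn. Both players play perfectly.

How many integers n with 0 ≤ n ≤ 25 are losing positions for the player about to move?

12

Positions with no move are L. A position that does have a move is losing for the player to move precisely when every available move leads to a winning position for the opponent. Fill in the labels:
n=0: no move → L
n=1: no move → L
n=2: reaches L-position 0 → W
n=3: reaches L-position 1 → W
n=4: only reaches 2(W), which is W → L
n=5: only reaches 3(W), which is W → L
n=6: reaches L-position 4 → W
n=7: reaches L-position 5 → W
n=8: reaches L-position 0 → W
n=9: reaches L-position 1 → W
n=10: only reaches 8(W), 2(W), all W → L
n=11: only reaches 9(W), 3(W), all W → L
n=12: reaches L-position 10 → W
n=13: reaches L-position 11 → W
n=14: only reaches 12(W), 6(W), all W → L
n=15: only reaches 13(W), 7(W), all W → L
n=16: reaches L-position 14 → W
n=17: reaches L-position 15 → W
n=18: reaches L-position 10 → W
n=19: reaches L-position 11 → W
n=20: only reaches 18(W), 12(W), all W → L
n=21: only reaches 19(W), 13(W), all W → L
n=22: reaches L-position 20 → W
n=23: reaches L-position 21 → W
n=24: only reaches 22(W), 16(W), all W → L
n=25: only reaches 23(W), 17(W), all W → L
L entries with 0 ≤ n ≤ 25: n = 0, 1, 4, 5, 10, 11, 14, 15, 20, 21, 24, 25; that makes 12.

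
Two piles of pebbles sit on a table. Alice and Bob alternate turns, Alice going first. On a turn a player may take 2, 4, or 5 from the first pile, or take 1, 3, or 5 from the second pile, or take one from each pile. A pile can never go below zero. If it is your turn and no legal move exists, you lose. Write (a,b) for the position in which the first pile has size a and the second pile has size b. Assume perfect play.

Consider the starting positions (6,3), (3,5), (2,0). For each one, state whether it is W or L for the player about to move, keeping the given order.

(6,3): W, (3,5): L, (2,0): W

Label each position W (a win for the player to move) or L (a loss). A position with no legal move is L; any other position is W exactly when some move reaches an L, and L when every move reaches a W.
No move ever increases a pile, so every position that can arise here has a ≤ 6 and b ≤ 5; it is enough to label the cells with 0 ≤ a ≤ 6 and 0 ≤ b ≤ 5.
Every move lowers a or b (never raises either), so fill the grid row by row in increasing a, and left to right within a row: each cell's successors are then already labelled.
      b=0  b=1  b=2  b=3  b=4  b=5
a=0:    L    W    L    W    L    W
a=1:    L    W    L    W    L    W
a=2:    W    W    W    W    W    W
a=3:    W    L    W    L    W    L
a=4:    W    L    W    L    W    L
a=5:    W    W    W    W    W    W
a=6:    W    W    W    W    W    W
Cells with no legal move (terminal, hence L): (0,0), (1,0).
The remaining L cells, each justified by listing all of its moves:
(0,2): →(0,1)(W) only, which is W, so L
(0,4): →(0,3)(W), (0,1)(W) — all W, so L
(1,2): →(1,1)(W), (0,1)(W) — all W, so L
(1,4): →(1,3)(W), (1,1)(W), (0,3)(W) — all W, so L
(3,1): →(1,1)(W), (3,0)(W), (2,0)(W) — all W, so L
(3,3): →(1,3)(W), (3,2)(W), (3,0)(W), (2,2)(W) — all W, so L
(3,5): →(1,5)(W), (3,4)(W), (3,2)(W), (3,0)(W), (2,4)(W) — all W, so L
(4,1): →(2,1)(W), (0,1)(W), (4,0)(W), (3,0)(W) — all W, so L
(4,3): →(2,3)(W), (0,3)(W), (4,2)(W), (4,0)(W), (3,2)(W) — all W, so L
(4,5): →(2,5)(W), (0,5)(W), (4,4)(W), (4,2)(W), (4,0)(W), (3,4)(W) — all W, so L
Every other cell has at least one move into one of the L cells above, so it is W.
(6,3): the move to (4,3) reaches an L cell, so W
(3,5): one of the L cells justified above, so L
(2,0): the move to (0,0) reaches an L cell, so W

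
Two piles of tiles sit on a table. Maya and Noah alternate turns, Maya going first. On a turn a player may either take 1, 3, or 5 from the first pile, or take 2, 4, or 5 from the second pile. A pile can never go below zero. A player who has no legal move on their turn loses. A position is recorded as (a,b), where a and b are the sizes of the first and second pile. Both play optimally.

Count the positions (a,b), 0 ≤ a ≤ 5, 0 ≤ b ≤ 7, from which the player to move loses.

15

Positions with no move are L. A position that does have a move is losing for the player to move precisely when every available move leads to a winning position for the opponent. Fill in the labels:
Every move lowers a or b (never raises either), so fill the grid row by row in increasing a, and left to right within a row: each cell's successors are then already labelled.
      b=0  b=1  b=2  b=3  b=4  b=5  b=6  b=7
a=0:    L    L    W    W    W    W    W    L
a=1:    W    W    L    L    W    W    W    W
a=2:    L    L    W    W    W    W    W    L
a=3:    W    W    L    L    W    W    W    W
a=4:    L    L    W    W    W    W    W    L
a=5:    W    W    L    L    W    W    W    W
Cells with no legal move (terminal, hence L): (0,0), (0,1).
The remaining L cells, each justified by listing all of its moves:
(0,7): →(0,5)(W), (0,3)(W), (0,2)(W) — all W, so L
(1,2): →(0,2)(W), (1,0)(W) — all W, so L
(1,3): →(0,3)(W), (1,1)(W) — all W, so L
(2,0): →(1,0)(W) only, which is W, so L
(2,1): →(1,1)(W) only, which is W, so L
(2,7): →(1,7)(W), (2,5)(W), (2,3)(W), (2,2)(W) — all W, so L
(3,2): →(2,2)(W), (0,2)(W), (3,0)(W) — all W, so L
(3,3): →(2,3)(W), (0,3)(W), (3,1)(W) — all W, so L
(4,0): →(3,0)(W), (1,0)(W) — all W, so L
(4,1): →(3,1)(W), (1,1)(W) — all W, so L
(4,7): →(3,7)(W), (1,7)(W), (4,5)(W), (4,3)(W), (4,2)(W) — all W, so L
(5,2): →(4,2)(W), (2,2)(W), (0,2)(W), (5,0)(W) — all W, so L
(5,3): →(4,3)(W), (2,3)(W), (0,3)(W), (5,1)(W) — all W, so L
Every other cell has at least one move into one of the L cells above, so it is W.
L cells per row: a=0: 3, a=1: 2, a=2: 3, a=3: 2, a=4: 3, a=5: 2; total 15.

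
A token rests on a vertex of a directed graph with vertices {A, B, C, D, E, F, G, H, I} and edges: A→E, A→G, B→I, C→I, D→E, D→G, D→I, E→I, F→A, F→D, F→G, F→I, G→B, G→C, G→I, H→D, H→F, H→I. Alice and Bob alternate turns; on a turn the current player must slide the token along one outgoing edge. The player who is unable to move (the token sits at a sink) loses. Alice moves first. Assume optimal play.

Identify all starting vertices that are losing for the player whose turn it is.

A, I

Positions with no move are L. A position that does have a move is losing for the player to move precisely when every available move leads to a winning position for the opponent. Fill in the labels:
Every edge goes from a vertex to one that appears earlier in the order I, E, C, B, G, A, D, F, H, so processing vertices in that order labels each vertex after all of its successors.
I: no outgoing edge → L
E: →I(L), so W
C: →I(L), so W
B: →I(L), so W
G: →I(L), so W
A: →G(W), E(W) — all W, so L
D: →I(L), so W
F: →A(L), so W
H: →I(L), so W
Reading off the rows marked L gives the requested list; there are 2 such vertices.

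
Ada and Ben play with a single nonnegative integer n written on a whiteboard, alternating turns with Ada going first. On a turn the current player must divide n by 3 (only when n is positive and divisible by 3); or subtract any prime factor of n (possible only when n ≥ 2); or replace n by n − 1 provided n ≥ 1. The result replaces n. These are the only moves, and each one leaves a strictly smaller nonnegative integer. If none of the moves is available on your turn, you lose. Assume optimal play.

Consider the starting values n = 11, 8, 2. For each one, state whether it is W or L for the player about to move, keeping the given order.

11: W, 8: L, 2: W

Classify positions by backward induction: terminal positions (no move available) are L. From any other position, the mover wins iff some move reaches an L.
n=0: no move → L
n=1: →0(L), so W
n=2: →0(L), so W
n=3: →0(L), so W
n=4: →2(W), 3(W) — all W, so L
n=5: →0(L), so W
n=6: →4(L), so W
n=7: →0(L), so W
n=8: →6(W), 7(W) — all W, so L
n=9: →8(L), so W
n=10: →8(L), so W
n=11: →0(L), so W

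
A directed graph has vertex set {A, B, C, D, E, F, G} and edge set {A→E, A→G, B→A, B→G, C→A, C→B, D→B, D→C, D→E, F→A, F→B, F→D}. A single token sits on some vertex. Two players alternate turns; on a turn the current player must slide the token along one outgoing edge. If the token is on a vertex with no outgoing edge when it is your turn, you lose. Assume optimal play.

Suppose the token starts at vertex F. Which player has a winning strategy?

The second player wins.

Build the W/L table. Terminal = L. A non-terminal position is W if it has a move to some L; otherwise it is L.
Every edge goes from a vertex to one that appears earlier in the order E, G, A, B, C, D, F, so processing vertices in that order labels each vertex after all of its successors.
E: no outgoing edge → L
G: no outgoing edge → L
A: reaches L-position G → W
B: reaches L-position G → W
C: only reaches B(W), A(W), all W → L
D: reaches L-position C → W
F: only reaches D(W), B(W), A(W), all W → L
Every move from F reaches a W position, so the mover loses.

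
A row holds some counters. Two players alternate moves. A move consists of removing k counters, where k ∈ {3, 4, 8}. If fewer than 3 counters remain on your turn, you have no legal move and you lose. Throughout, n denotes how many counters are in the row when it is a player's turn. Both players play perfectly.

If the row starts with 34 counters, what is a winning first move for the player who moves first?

Remove 3, leaving 31.

Positions with no move are L. A position that does have a move is losing for the player to move precisely when every available move leads to a winning position for the opponent. Fill in the labels:
n=0: no move → L
n=1: no move → L
n=2: no move → L
n=3: →0(L), so W
n=4: →1(L), so W
n=5: →2(L), so W
n=6: →2(L), so W
n=7: →4(W), 3(W) — all W, so L
n=8: →0(L), so W
n=9: →1(L), so W
n=10: →7(L), so W
n=11: →7(L), so W
n=12: →9(W), 8(W), 4(W) — all W, so L
n=13: →10(W), 9(W), 5(W) — all W, so L
n=14: →11(W), 10(W), 6(W) — all W, so L
n=15: →12(L), so W
n=16: →13(L), so W
n=17: →14(L), so W
n=18: →14(L), so W
n=19: →16(W), 15(W), 11(W) — all W, so L
n=20: →12(L), so W
n=21: →13(L), so W
n=22: →19(L), so W
n=23: →19(L), so W
n=24: →21(W), 20(W), 16(W) — all W, so L
n=25: →22(W), 21(W), 17(W) — all W, so L
n=26: →23(W), 22(W), 18(W) — all W, so L
n=27: →24(L), so W
n=28: →25(L), so W
n=29: →26(L), so W
n=30: →26(L), so W
n=31: →28(W), 27(W), 23(W) — all W, so L
n=32: →24(L), so W
n=33: →25(L), so W
n=34: →31(L), so W
From 34, the L positions reachable in one move are: 31, 26. Any move reaching one of these is winning.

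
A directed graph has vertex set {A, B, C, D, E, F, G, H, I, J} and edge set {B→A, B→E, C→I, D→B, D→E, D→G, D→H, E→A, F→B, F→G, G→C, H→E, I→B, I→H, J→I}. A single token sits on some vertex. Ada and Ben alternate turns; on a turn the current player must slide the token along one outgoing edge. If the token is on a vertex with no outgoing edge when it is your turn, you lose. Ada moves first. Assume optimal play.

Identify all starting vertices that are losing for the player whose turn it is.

Build the W/L table. Terminal = L. A non-terminal position is W if it has a move to some L; otherwise it is L.
Every edge goes from a vertex to one that appears earlier in the order A, E, B, H, I, C, G, F, J, D, so processing vertices in that order labels each vertex after all of its successors.
A: no outgoing edge → L
E: can move to A, which is L ⇒ W
B: can move to A, which is L ⇒ W
H: the only move is to E(W), a W ⇒ L
I: can move to H, which is L ⇒ W
C: the only move is to I(W), a W ⇒ L
G: can move to C, which is L ⇒ W
F: moves to G(W), B(W); every one is W ⇒ L
J: the only move is to I(W), a W ⇒ L
D: can move to H, which is L ⇒ W
Reading off the rows marked L gives the requested list; there are 5 such vertices.

A, C, F, H, J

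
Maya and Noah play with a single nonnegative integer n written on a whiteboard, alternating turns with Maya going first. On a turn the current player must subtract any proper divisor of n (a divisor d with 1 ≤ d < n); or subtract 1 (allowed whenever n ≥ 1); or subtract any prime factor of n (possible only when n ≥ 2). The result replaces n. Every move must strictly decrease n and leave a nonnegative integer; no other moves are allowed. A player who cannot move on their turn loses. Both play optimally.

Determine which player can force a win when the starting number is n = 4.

Classify positions by backward induction: terminal positions (no move available) are L. From any other position, the mover wins iff some move reaches an L.
n=0: no move → L
n=1: reaches L-position 0 → W
n=2: reaches L-position 0 → W
n=3: reaches L-position 0 → W
n=4: only reaches 2(W), 3(W), all W → L
The starting position 4 is L: whatever Maya does, the opponent receives a W position.

Noah wins.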